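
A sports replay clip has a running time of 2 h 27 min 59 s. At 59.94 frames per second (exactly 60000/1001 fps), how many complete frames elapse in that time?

2 h 27 min 59 s = 8879 s.
Frames = 8879 × 60000/1001 = 40980000/77 ≈ 532207.7922.
Complete frames: 532207.

532207 frames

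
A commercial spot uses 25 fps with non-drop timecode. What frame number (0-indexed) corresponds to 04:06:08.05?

369205

Total seconds to the label: (4 × 3600 + 6 × 60 + 8) = 14768.
Frame index = 14768 × 25 + 5 = 369205.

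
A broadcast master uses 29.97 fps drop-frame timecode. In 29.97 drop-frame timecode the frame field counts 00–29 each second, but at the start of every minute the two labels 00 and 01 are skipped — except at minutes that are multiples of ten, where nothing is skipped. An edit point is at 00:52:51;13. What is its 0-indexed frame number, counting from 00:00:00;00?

95049

Complete 10-minute blocks: 5, each 17982 frames → 89910.
Remaining 2 whole minutes in the current block: 1800 + 1 × 1798 = 3598 frames.
Within the current minute: 51 × 30 + 13 − 2 = 1541 (labels ;00/;01 skipped at this minute). Total = 89910 + 3598 + 1541 = 95049.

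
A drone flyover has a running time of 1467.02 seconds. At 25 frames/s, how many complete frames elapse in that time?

36675 frames

Frames = 1467.02 × 25 = 73351/2 ≈ 36675.5000.
Complete frames: 36675.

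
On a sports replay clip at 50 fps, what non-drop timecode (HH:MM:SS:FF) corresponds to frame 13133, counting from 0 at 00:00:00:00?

13133 ÷ 50 = 262 full seconds, remainder 33 frames.
262 s = 0 h 4 min 22 s.
Timecode: 00:04:22:33.

00:04:22:33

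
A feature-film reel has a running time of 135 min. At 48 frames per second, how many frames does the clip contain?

135 min = 8100 s.
Frames = 8100 × 48 = 388800.

388800 frames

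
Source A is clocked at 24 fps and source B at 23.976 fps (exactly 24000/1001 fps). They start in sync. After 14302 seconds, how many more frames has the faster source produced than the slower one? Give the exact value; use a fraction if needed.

A emits 24 × 14302 = 343248 frames; B emits 24000/1001 × 14302 = 343248000/1001.
Difference = 343248/1001 frames (≈ 342.9051); B is behind A.

343248/1001 frames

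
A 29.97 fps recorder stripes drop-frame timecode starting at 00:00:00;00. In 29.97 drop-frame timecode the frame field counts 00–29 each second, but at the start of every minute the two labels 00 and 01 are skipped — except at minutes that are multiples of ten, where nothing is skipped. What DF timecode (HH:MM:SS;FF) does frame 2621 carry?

Ten DF minutes hold 17982 frames, so frame 2621 lies in block 0 (frames 0–17981) with 2621 frames into that block.
The block's first minute is 1800 frames and the rest 1798 each; 2621 frames reaches minute 1, so 0 × 18 + 1 × 2 = 2 labels have been skipped so far.
Adding those back, label number 2621 + 2 = 2623 at 30 labels/s is 87 s + 13 f = 0 h 1 min 27 s frame 13, i.e. 00:01:27;13.

00:01:27;13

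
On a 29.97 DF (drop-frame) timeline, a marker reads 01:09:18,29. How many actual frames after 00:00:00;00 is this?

As if non-drop at 30 labels/s: (1 × 3600 + 9 × 60 + 18) × 30 + 29 = 124769.
Minute boundaries passed: 69; those not divisible by 10: 69 − 6 = 63; dropped labels = 2 × 63 = 126.
Actual frame index = 124769 − 126 = 124643.

124643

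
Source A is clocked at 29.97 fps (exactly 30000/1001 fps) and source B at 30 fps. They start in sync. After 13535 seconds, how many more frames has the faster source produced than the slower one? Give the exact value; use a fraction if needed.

406050/1001 frames

A emits 30000/1001 × 13535 = 406050000/1001 frames; B emits 30 × 13535 = 406050.
Difference = 406050/1001 frames (≈ 405.6444); B is ahead of A.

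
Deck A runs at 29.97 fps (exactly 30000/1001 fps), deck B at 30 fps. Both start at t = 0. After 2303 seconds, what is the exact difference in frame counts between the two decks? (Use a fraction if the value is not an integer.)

9870/143 frames

A emits 30000/1001 × 2303 = 9870000/143 frames; B emits 30 × 2303 = 69090.
Difference = 9870/143 frames (≈ 69.0210); B is ahead of A.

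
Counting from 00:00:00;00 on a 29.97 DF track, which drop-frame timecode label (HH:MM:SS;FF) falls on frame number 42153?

Ten DF minutes hold 17982 frames, so frame 42153 lies in block 2 (frames 35964–53945) with 6189 frames into that block.
The block's first minute is 1800 frames and the rest 1798 each; 6189 frames reaches minute 3, so 2 × 18 + 3 × 2 = 42 labels have been skipped so far.
Adding those back, label number 42153 + 42 = 42195 at 30 labels/s is 1406 s + 15 f = 0 h 23 min 26 s frame 15, i.e. 00:23:26;15.

00:23:26;15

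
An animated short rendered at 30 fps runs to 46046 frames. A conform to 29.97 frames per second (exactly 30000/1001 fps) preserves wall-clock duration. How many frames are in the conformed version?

46000 frames

Target frames = source frames × (target rate / source rate) = 46046 × (30000/1001)/(30) = 46046 × 1000/1001 = 46000.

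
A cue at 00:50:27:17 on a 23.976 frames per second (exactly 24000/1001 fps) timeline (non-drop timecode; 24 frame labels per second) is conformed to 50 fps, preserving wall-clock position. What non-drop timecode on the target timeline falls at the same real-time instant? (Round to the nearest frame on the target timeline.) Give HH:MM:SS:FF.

00:50:30:37

Source frame index: (0×3600 + 50×60 + 27) × 24 + 17 = 72665.
Real time: 72665 / (24000/1001) = 14547533/4800 s.
Target frame: (14547533/4800) × (50) = 14547533/96 ≈ 151536.802 → 151537.
At 50 labels/s: frame 151537 → 00:50:30:37.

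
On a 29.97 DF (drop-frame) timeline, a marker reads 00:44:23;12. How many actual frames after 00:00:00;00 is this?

79822

Complete 10-minute blocks: 4, each 17982 frames → 71928.
Remaining 4 whole minutes in the current block: 1800 + 3 × 1798 = 7194 frames.
Within the current minute: 23 × 30 + 12 − 2 = 700 (labels ;00/;01 skipped at this minute). Total = 71928 + 7194 + 700 = 79822.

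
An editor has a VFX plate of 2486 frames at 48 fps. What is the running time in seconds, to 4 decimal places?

51.7917 seconds

Running time = 2486 × 1/48 = 1243/24 s ≈ 51.7917 s.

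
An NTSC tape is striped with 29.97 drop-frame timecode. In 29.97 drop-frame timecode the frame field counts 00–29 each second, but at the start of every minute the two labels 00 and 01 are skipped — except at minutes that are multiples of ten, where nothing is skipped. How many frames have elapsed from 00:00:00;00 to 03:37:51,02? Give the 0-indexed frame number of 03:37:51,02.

As if non-drop at 30 labels/s: (3 × 3600 + 37 × 60 + 51) × 30 + 2 = 392132.
Minute boundaries passed: 217; those not divisible by 10: 217 − 21 = 196; dropped labels = 2 × 196 = 392.
Actual frame index = 392132 − 392 = 391740.

391740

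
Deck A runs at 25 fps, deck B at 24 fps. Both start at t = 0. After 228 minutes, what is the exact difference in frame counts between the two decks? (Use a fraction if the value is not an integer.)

228 min = 13680 s.
A emits 25 × 13680 = 342000 frames; B emits 24 × 13680 = 328320.
Difference = 13680 frames; B is behind A.

13680 frames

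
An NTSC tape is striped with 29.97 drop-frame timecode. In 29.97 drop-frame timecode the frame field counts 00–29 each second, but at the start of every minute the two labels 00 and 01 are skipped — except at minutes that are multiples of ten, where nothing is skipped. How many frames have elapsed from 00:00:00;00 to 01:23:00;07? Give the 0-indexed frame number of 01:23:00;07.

As if non-drop at 30 labels/s: (1 × 3600 + 23 × 60 + 0) × 30 + 7 = 149407.
Minute boundaries passed: 83; those not divisible by 10: 83 − 8 = 75; dropped labels = 2 × 75 = 150.
Actual frame index = 149407 − 150 = 149257.

149257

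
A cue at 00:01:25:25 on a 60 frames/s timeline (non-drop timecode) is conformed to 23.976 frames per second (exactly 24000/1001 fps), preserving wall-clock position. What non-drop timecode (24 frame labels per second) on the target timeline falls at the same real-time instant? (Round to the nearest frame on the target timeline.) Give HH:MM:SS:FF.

Source frame index: (0×3600 + 1×60 + 25) × 60 + 25 = 5125.
Real time: 5125 / (60) = 1025/12 s.
Target frame: (1025/12) × (24000/1001) = 2050000/1001 ≈ 2047.952 → 2048.
At 24 labels/s: frame 2048 → 00:01:25:08.

00:01:25:08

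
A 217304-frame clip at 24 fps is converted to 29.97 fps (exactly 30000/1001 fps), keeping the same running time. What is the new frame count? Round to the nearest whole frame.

Frames at target rate = 217304 × (30000/1001) / (24) = 271630000/1001 ≈ 271358.641.
Nearest whole frame: 271359.

271359 frames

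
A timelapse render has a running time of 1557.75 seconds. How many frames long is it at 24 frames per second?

37386 frames

Frames = 1557.75 × 24 = 37386.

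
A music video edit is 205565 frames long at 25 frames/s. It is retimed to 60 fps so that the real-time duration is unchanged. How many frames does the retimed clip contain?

Target frames = source frames × (target rate / source rate) = 205565 × (60)/(25) = 205565 × 12/5 = 493356.

493356 frames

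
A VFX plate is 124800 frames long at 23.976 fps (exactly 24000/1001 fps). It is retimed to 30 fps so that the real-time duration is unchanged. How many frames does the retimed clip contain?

Target frames = source frames × (target rate / source rate) = 124800 × (30)/(24000/1001) = 124800 × 1001/800 = 156156.

156156 frames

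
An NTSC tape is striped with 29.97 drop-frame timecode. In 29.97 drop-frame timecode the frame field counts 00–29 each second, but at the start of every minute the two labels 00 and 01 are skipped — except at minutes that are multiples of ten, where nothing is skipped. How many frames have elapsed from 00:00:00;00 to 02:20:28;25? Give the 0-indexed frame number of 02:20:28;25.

252613

As if non-drop at 30 labels/s: (2 × 3600 + 20 × 60 + 28) × 30 + 25 = 252865.
Minute boundaries passed: 140; those not divisible by 10: 140 − 14 = 126; dropped labels = 2 × 126 = 252.
Actual frame index = 252865 − 252 = 252613.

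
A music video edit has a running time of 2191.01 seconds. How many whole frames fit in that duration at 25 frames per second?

Frames = 2191.01 × 25 = 219101/4 ≈ 54775.2500.
Complete frames: 54775.

54775 frames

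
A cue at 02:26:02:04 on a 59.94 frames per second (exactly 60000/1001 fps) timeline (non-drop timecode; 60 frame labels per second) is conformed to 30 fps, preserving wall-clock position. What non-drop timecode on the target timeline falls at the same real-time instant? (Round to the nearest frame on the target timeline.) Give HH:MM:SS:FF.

Source frame index: (2×3600 + 26×60 + 2) × 60 + 4 = 525724.
Real time: 525724 / (60000/1001) = 131562431/15000 s.
Target frame: (131562431/15000) × (30) = 131562431/500 ≈ 263124.862 → 263125.
At 30 labels/s: frame 263125 → 02:26:10:25.

02:26:10:25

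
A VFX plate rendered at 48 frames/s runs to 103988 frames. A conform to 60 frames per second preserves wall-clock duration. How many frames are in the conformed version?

129985 frames

Target frames = source frames × (target rate / source rate) = 103988 × (60)/(48) = 103988 × 5/4 = 129985.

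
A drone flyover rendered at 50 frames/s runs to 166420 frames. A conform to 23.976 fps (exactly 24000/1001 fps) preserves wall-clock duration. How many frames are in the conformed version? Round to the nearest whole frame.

Frames at target rate = 166420 × (24000/1001) / (50) = 79881600/1001 ≈ 79801.798.
Nearest whole frame: 79802.

79802 frames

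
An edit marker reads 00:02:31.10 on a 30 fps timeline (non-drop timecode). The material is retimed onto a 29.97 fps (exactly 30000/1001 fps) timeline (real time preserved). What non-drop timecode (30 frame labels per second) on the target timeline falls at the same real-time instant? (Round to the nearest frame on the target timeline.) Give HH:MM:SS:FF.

00:02:31:05

Source frame index: (0×3600 + 2×60 + 31) × 30 + 10 = 4540.
Real time: 4540 / (30) = 454/3 s.
Target frame: (454/3) × (30000/1001) = 4540000/1001 ≈ 4535.465 → 4535.
At 30 labels/s: frame 4535 → 00:02:31:05.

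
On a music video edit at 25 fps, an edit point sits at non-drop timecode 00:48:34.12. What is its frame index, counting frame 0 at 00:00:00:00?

Total seconds to the label: (0 × 3600 + 48 × 60 + 34) = 2914.
Frame index = 2914 × 25 + 12 = 72862.

72862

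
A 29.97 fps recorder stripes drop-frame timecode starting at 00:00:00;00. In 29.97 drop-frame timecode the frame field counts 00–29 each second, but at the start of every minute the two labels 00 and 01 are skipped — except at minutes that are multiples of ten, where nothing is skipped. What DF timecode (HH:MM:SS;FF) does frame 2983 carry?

00:01:39;15

Each 10-minute DF block holds 10 × 60 × 30 − 9 × 2 = 17982 frames. 2983 ÷ 17982 → 0 full blocks, remainder 2983.
Within the partial block the first minute is 1800 frames and each further minute 1798, so 1 further minute boundary passed. Total skipped labels = 18 × 0 + 2 × 1 = 2.
Non-drop label index = 2983 + 2 = 2985; at 30 labels/s that is 00:01:39:15, i.e. DF 00:01:39;15.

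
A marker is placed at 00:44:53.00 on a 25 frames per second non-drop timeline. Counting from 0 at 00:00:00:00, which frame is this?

frame 67325

Total seconds to the label: (0 × 3600 + 44 × 60 + 53) = 2693.
Frame index = 2693 × 25 + 0 = 67325.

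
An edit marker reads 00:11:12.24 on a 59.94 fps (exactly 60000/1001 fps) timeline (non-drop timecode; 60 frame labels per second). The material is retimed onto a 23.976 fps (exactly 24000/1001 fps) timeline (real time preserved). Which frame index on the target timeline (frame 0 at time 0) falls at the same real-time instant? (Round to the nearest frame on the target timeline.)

Source frame index: (0×3600 + 11×60 + 12) × 60 + 24 = 40344.
Real time: 40344 / (60000/1001) = 1682681/2500 s.
Target frame: (1682681/2500) × (24000/1001) = 80688/5 ≈ 16137.600 → 16138.

frame 16138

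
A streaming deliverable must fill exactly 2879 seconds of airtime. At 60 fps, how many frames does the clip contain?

172740 frames

Frames = 2879 × 60 = 172740.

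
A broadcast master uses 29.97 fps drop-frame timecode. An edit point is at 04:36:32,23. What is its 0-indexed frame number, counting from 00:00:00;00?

497285

Complete 10-minute blocks: 27, each 17982 frames → 485514.
Remaining 6 whole minutes in the current block: 1800 + 5 × 1798 = 10790 frames.
Within the current minute: 32 × 30 + 23 − 2 = 981 (labels ;00/;01 skipped at this minute). Total = 485514 + 10790 + 981 = 497285.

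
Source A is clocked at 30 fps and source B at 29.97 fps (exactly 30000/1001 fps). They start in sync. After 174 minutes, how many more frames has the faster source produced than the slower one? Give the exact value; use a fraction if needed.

313200/1001 frames

174 min = 10440 s.
A emits 30 × 10440 = 313200 frames; B emits 30000/1001 × 10440 = 313200000/1001.
Difference = 313200/1001 frames (≈ 312.8871); B is behind A.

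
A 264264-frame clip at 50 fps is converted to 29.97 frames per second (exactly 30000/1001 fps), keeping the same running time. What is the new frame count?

Target frames = source frames × (target rate / source rate) = 264264 × (30000/1001)/(50) = 264264 × 600/1001 = 158400.

158400 frames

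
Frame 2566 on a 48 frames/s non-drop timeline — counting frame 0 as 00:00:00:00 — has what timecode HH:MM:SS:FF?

2566 ÷ 48 = 53 full seconds, remainder 22 frames.
53 s = 0 h 0 min 53 s.
Timecode: 00:00:53:22.

00:00:53:22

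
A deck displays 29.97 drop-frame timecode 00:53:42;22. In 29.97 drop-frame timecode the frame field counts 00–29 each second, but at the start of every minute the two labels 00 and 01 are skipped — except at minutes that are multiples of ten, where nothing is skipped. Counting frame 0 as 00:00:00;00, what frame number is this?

96586

As if non-drop at 30 labels/s: (0 × 3600 + 53 × 60 + 42) × 30 + 22 = 96682.
Minute boundaries passed: 53; those not divisible by 10: 53 − 5 = 48; dropped labels = 2 × 48 = 96.
Actual frame index = 96682 − 96 = 96586.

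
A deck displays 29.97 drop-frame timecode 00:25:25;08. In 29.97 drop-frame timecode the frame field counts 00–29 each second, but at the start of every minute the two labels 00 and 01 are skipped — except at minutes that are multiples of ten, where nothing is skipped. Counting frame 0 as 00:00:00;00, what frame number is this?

45712

Complete 10-minute blocks: 2, each 17982 frames → 35964.
Remaining 5 whole minutes in the current block: 1800 + 4 × 1798 = 8992 frames.
Within the current minute: 25 × 30 + 8 − 2 = 756 (labels ;00/;01 skipped at this minute). Total = 35964 + 8992 + 756 = 45712.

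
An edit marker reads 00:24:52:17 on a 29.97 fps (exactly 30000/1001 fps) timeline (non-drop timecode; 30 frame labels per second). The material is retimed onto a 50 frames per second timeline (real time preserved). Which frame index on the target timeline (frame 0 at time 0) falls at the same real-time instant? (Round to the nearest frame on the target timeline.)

frame 74703

Source frame index: (0×3600 + 24×60 + 52) × 30 + 17 = 44777.
Real time: 44777 / (30000/1001) = 44821777/30000 s.
Target frame: (44821777/30000) × (50) = 44821777/600 ≈ 74702.962 → 74703.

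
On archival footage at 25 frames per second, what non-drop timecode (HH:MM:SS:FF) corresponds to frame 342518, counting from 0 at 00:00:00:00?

03:48:20:18

342518 ÷ 25 = 13700 full seconds, remainder 18 frames.
13700 s = 3 h 48 min 20 s.
Timecode: 03:48:20:18.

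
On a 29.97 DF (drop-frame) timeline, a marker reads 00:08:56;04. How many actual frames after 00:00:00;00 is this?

As if non-drop at 30 labels/s: (0 × 3600 + 8 × 60 + 56) × 30 + 4 = 16084.
Minute boundaries passed: 8; those not divisible by 10: 8 − 0 = 8; dropped labels = 2 × 8 = 16.
Actual frame index = 16084 − 16 = 16068.

16068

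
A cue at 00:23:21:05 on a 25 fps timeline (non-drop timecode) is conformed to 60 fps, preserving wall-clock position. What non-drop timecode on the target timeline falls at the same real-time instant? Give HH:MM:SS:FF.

Source frame index: (0×3600 + 23×60 + 21) × 25 + 5 = 35030.
Real time: 35030 / (25) = 7006/5 s.
Target frame: (7006/5) × (60) = 84072.
At 60 labels/s: frame 84072 → 00:23:21:12.

00:23:21:12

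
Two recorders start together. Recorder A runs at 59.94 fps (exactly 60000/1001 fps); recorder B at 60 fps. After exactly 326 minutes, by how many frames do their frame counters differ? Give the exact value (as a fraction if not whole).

1173600/1001 frames

326 min = 19560 s.
A emits 60000/1001 × 19560 = 1173600000/1001 frames; B emits 60 × 19560 = 1173600.
Difference = 1173600/1001 frames (≈ 1172.4276); B is ahead of A.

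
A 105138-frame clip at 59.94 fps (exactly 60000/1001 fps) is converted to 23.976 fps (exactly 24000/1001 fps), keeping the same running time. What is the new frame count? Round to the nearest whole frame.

Frames at target rate = 105138 × (24000/1001) / (60000/1001) = 210276/5 ≈ 42055.200.
Nearest whole frame: 42055.

42055 frames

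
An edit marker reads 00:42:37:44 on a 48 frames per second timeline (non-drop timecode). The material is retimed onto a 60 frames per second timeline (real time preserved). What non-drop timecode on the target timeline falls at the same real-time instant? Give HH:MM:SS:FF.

Source frame index: (0×3600 + 42×60 + 37) × 48 + 44 = 122780.
Real time: 122780 / (48) = 30695/12 s.
Target frame: (30695/12) × (60) = 153475.
At 60 labels/s: frame 153475 → 00:42:37:55.

00:42:37:55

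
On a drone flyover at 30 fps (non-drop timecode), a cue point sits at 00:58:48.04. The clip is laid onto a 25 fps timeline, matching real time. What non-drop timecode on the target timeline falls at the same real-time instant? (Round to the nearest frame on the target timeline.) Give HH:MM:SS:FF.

00:58:48:03

Source frame index: (0×3600 + 58×60 + 48) × 30 + 4 = 105844.
Real time: 105844 / (30) = 52922/15 s.
Target frame: (52922/15) × (25) = 264610/3 ≈ 88203.333 → 88203.
At 25 labels/s: frame 88203 → 00:58:48:03.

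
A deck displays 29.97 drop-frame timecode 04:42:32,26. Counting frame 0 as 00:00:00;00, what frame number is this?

508078

Complete 10-minute blocks: 28, each 17982 frames → 503496.
Remaining 2 whole minutes in the current block: 1800 + 1 × 1798 = 3598 frames.
Within the current minute: 32 × 30 + 26 − 2 = 984 (labels ;00/;01 skipped at this minute). Total = 503496 + 3598 + 984 = 508078.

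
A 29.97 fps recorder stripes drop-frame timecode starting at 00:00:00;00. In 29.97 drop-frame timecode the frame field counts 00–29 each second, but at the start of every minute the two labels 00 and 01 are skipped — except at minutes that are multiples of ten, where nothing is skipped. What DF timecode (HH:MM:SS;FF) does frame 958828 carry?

Ten DF minutes hold 17982 frames, so frame 958828 lies in block 53 (frames 953046–971027) with 5782 frames into that block.
The block's first minute is 1800 frames and the rest 1798 each; 5782 frames reaches minute 3, so 53 × 18 + 3 × 2 = 960 labels have been skipped so far.
Adding those back, label number 958828 + 960 = 959788 at 30 labels/s is 31992 s + 28 f = 8 h 53 min 12 s frame 28, i.e. 08:53:12;28.

08:53:12;28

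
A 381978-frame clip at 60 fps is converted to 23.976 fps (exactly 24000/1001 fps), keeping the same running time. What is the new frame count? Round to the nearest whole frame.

152639 frames

Frames at target rate = 381978 × (24000/1001) / (60) = 152791200/1001 ≈ 152638.561.
Nearest whole frame: 152639.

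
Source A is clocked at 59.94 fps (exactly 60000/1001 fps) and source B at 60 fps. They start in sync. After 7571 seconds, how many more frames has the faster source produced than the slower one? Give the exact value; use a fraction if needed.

454260/1001 frames

A emits 60000/1001 × 7571 = 454260000/1001 frames; B emits 60 × 7571 = 454260.
Difference = 454260/1001 frames (≈ 453.8062); B is ahead of A.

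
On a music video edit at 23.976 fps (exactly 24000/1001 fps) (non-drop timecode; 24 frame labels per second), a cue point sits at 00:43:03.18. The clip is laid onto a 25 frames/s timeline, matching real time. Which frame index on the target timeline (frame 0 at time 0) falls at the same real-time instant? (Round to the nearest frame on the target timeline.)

Source frame index: (0×3600 + 43×60 + 3) × 24 + 18 = 62010.
Real time: 62010 / (24000/1001) = 2069067/800 s.
Target frame: (2069067/800) × (25) = 2069067/32 ≈ 64658.344 → 64658.

frame 64658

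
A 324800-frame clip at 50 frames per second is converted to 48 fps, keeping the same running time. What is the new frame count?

Target frames = source frames × (target rate / source rate) = 324800 × (48)/(50) = 324800 × 24/25 = 311808.

311808 frames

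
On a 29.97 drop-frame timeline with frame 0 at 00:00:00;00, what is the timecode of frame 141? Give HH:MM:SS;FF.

Each 10-minute DF block holds 10 × 60 × 30 − 9 × 2 = 17982 frames. 141 ÷ 17982 → 0 full blocks, remainder 141.
Within the partial block the first minute is 1800 frames and each further minute 1798, so 0 further minute boundaries passed. Total skipped labels = 18 × 0 + 2 × 0 = 0.
Non-drop label index = 141 + 0 = 141; at 30 labels/s that is 00:00:04:21, i.e. DF 00:00:04;21.

00:00:04;21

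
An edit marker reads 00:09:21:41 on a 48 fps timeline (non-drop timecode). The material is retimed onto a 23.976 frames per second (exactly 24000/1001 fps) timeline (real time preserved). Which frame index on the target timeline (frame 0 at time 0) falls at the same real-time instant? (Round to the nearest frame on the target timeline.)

frame 13471

Source frame index: (0×3600 + 9×60 + 21) × 48 + 41 = 26969.
Real time: 26969 / (48) = 26969/48 s.
Target frame: (26969/48) × (24000/1001) = 13484500/1001 ≈ 13471.029 → 13471.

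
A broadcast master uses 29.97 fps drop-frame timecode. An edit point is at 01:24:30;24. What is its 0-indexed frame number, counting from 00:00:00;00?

151972

Complete 10-minute blocks: 8, each 17982 frames → 143856.
Remaining 4 whole minutes in the current block: 1800 + 3 × 1798 = 7194 frames.
Within the current minute: 30 × 30 + 24 − 2 = 922 (labels ;00/;01 skipped at this minute). Total = 143856 + 7194 + 922 = 151972.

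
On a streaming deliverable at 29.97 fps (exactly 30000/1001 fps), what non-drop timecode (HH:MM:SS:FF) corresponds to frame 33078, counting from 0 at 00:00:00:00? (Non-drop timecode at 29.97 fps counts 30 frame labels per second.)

00:18:22:18

33078 ÷ 30 = 1102 full seconds, remainder 18 frames.
1102 s = 0 h 18 min 22 s.
Timecode: 00:18:22:18.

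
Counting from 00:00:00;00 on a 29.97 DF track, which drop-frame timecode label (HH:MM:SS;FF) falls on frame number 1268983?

Each 10-minute DF block holds 10 × 60 × 30 − 9 × 2 = 17982 frames. 1268983 ÷ 17982 → 70 full blocks, remainder 10243.
Within the partial block the first minute is 1800 frames and each further minute 1798, so 5 further minute boundaries passed. Total skipped labels = 18 × 70 + 2 × 5 = 1270.
Non-drop label index = 1268983 + 1270 = 1270253; at 30 labels/s that is 11:45:41:23, i.e. DF 11:45:41;23.

11:45:41;23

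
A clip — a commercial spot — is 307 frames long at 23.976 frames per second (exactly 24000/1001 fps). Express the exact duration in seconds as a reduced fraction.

Running time = 307 ÷ (24000/1001) = 307 × 1001/24000 = 307307/24000 s.

307307/24000 seconds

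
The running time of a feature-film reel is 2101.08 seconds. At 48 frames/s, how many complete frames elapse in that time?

100851 frames

Frames = 2101.08 × 48 = 2521296/25 ≈ 100851.8400.
Complete frames: 100851.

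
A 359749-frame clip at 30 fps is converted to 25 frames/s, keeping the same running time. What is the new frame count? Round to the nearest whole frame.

299791 frames

Frames at target rate = 359749 × (25) / (30) = 1798745/6 ≈ 299790.833.
Nearest whole frame: 299791.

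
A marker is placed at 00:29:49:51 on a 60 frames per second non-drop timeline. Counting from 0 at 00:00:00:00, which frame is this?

107391

Total seconds to the label: (0 × 3600 + 29 × 60 + 49) = 1789.
Frame index = 1789 × 60 + 51 = 107391.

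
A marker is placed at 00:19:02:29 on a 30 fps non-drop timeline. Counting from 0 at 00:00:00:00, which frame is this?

Total seconds to the label: (0 × 3600 + 19 × 60 + 2) = 1142.
Frame index = 1142 × 30 + 29 = 34289.

frame 34289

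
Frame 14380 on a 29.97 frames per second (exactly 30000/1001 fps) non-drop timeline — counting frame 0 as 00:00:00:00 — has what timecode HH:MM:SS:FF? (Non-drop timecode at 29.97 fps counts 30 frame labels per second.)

14380 ÷ 30 = 479 full seconds, remainder 10 frames.
479 s = 0 h 7 min 59 s.
Timecode: 00:07:59:10.

00:07:59:10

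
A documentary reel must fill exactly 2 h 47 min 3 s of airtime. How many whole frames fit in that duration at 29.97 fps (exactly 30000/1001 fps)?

2 h 47 min 3 s = 10023 s.
Frames = 10023 × 30000/1001 = 23130000/77 ≈ 300389.6104.
Complete frames: 300389.

300389 frames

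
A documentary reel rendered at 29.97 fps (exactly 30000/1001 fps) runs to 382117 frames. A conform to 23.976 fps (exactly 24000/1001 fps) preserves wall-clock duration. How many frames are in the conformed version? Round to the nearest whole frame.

Frames at target rate = 382117 × (24000/1001) / (30000/1001) = 1528468/5 ≈ 305693.600.
Nearest whole frame: 305694.

305694 frames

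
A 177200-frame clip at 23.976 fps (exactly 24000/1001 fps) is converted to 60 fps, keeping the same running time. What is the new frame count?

443443 frames

Target frames = source frames × (target rate / source rate) = 177200 × (60)/(24000/1001) = 177200 × 1001/400 = 443443.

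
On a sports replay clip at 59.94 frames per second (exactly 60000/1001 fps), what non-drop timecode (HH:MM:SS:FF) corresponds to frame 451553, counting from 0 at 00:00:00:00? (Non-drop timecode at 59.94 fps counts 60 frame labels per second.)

02:05:25:53

451553 ÷ 60 = 7525 full seconds, remainder 53 frames.
7525 s = 2 h 5 min 25 s.
Timecode: 02:05:25:53.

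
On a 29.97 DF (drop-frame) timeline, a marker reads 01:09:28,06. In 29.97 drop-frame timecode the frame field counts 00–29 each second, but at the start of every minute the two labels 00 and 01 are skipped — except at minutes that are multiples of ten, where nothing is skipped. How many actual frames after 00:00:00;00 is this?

124920

Complete 10-minute blocks: 6, each 17982 frames → 107892.
Remaining 9 whole minutes in the current block: 1800 + 8 × 1798 = 16184 frames.
Within the current minute: 28 × 30 + 6 − 2 = 844 (labels ;00/;01 skipped at this minute). Total = 107892 + 16184 + 844 = 124920.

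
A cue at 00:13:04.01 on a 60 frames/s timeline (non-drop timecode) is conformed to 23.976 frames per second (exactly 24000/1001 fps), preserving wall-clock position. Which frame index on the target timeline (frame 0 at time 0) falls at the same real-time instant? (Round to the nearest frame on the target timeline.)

frame 18798

Source frame index: (0×3600 + 13×60 + 4) × 60 + 1 = 47041.
Real time: 47041 / (60) = 47041/60 s.
Target frame: (47041/60) × (24000/1001) = 18816400/1001 ≈ 18797.602 → 18798.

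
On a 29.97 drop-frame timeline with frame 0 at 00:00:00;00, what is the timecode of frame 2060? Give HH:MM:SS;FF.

Each 10-minute DF block holds 10 × 60 × 30 − 9 × 2 = 17982 frames. 2060 ÷ 17982 → 0 full blocks, remainder 2060.
Within the partial block the first minute is 1800 frames and each further minute 1798, so 1 further minute boundary passed. Total skipped labels = 18 × 0 + 2 × 1 = 2.
Non-drop label index = 2060 + 2 = 2062; at 30 labels/s that is 00:01:08:22, i.e. DF 00:01:08;22.

00:01:08;22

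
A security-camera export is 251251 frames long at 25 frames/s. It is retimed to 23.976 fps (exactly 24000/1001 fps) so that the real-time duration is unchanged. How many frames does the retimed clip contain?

240960 frames

Target frames = source frames × (target rate / source rate) = 251251 × (24000/1001)/(25) = 251251 × 960/1001 = 240960.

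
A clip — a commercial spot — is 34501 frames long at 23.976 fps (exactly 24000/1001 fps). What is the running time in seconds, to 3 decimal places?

Running time = 34501 × 1001/24000 = 34535501/24000 s ≈ 1438.979 s.

1438.979 seconds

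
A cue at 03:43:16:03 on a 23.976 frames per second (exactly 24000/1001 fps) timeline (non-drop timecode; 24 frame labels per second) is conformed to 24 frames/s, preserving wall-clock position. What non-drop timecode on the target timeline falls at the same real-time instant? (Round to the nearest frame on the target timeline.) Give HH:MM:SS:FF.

Source frame index: (3×3600 + 43×60 + 16) × 24 + 3 = 321507.
Real time: 321507 / (24000/1001) = 107276169/8000 s.
Target frame: (107276169/8000) × (24) = 321828507/1000 ≈ 321828.507 → 321829.
At 24 labels/s: frame 321829 → 03:43:29:13.

03:43:29:13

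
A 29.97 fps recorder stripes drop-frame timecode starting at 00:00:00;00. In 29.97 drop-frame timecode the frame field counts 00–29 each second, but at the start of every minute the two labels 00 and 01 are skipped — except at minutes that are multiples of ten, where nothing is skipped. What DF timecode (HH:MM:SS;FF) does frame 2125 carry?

Each 10-minute DF block holds 10 × 60 × 30 − 9 × 2 = 17982 frames. 2125 ÷ 17982 → 0 full blocks, remainder 2125.
Within the partial block the first minute is 1800 frames and each further minute 1798, so 1 further minute boundary passed. Total skipped labels = 18 × 0 + 2 × 1 = 2.
Non-drop label index = 2125 + 2 = 2127; at 30 labels/s that is 00:01:10:27, i.e. DF 00:01:10;27.

00:01:10;27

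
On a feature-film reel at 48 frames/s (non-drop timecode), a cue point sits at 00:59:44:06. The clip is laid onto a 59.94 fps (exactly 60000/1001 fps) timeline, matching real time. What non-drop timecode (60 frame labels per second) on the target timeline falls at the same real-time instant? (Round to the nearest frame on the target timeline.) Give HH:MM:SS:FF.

00:59:40:33

Source frame index: (0×3600 + 59×60 + 44) × 48 + 6 = 172038.
Real time: 172038 / (48) = 28673/8 s.
Target frame: (28673/8) × (60000/1001) = 215047500/1001 ≈ 214832.667 → 214833.
At 60 labels/s: frame 214833 → 00:59:40:33.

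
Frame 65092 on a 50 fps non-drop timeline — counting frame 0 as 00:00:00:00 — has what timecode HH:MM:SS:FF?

65092 ÷ 50 = 1301 full seconds, remainder 42 frames.
1301 s = 0 h 21 min 41 s.
Timecode: 00:21:41:42.

00:21:41:42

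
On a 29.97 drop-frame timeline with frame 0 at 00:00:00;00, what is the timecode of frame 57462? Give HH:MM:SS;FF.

Each 10-minute DF block holds 10 × 60 × 30 − 9 × 2 = 17982 frames. 57462 ÷ 17982 → 3 full blocks, remainder 3516.
Within the partial block the first minute is 1800 frames and each further minute 1798, so 1 further minute boundary passed. Total skipped labels = 18 × 3 + 2 × 1 = 56.
Non-drop label index = 57462 + 56 = 57518; at 30 labels/s that is 00:31:57:08, i.e. DF 00:31:57;08.

00:31:57;08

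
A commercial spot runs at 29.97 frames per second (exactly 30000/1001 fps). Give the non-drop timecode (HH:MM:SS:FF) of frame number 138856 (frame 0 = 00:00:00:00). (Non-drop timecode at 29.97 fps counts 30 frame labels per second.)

138856 ÷ 30 = 4628 full seconds, remainder 16 frames.
4628 s = 1 h 17 min 8 s.
Timecode: 01:17:08:16.

01:17:08:16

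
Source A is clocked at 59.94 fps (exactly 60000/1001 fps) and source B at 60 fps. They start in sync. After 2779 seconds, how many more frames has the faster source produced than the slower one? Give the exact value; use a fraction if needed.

A emits 60000/1001 × 2779 = 23820000/143 frames; B emits 60 × 2779 = 166740.
Difference = 23820/143 frames (≈ 166.5734); B is ahead of A.

23820/143 frames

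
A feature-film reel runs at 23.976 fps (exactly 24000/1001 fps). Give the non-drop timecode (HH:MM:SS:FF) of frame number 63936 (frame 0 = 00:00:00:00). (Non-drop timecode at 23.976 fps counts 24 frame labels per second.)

00:44:24:00

63936 ÷ 24 = 2664 full seconds, remainder 0 frames.
2664 s = 0 h 44 min 24 s.
Timecode: 00:44:24:00.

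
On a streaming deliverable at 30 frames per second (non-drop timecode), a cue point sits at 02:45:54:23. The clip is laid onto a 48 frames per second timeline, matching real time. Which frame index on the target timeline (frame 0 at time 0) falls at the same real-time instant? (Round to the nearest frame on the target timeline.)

frame 477829

Source frame index: (2×3600 + 45×60 + 54) × 30 + 23 = 298643.
Real time: 298643 / (30) = 298643/30 s.
Target frame: (298643/30) × (48) = 2389144/5 ≈ 477828.800 → 477829.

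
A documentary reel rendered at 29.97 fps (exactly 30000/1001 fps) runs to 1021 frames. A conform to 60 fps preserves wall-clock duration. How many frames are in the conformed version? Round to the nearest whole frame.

Frames at target rate = 1021 × (60) / (30000/1001) = 1022021/500 ≈ 2044.042.
Nearest whole frame: 2044.

2044 frames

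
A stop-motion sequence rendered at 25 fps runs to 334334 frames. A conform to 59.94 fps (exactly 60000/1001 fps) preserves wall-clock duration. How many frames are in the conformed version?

801600 frames

Target frames = source frames × (target rate / source rate) = 334334 × (60000/1001)/(25) = 334334 × 2400/1001 = 801600.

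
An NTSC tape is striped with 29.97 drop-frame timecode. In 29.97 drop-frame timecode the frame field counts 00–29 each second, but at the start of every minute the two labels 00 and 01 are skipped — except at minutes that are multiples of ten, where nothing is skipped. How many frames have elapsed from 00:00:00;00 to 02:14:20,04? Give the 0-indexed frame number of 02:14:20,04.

Complete 10-minute blocks: 13, each 17982 frames → 233766.
Remaining 4 whole minutes in the current block: 1800 + 3 × 1798 = 7194 frames.
Within the current minute: 20 × 30 + 4 − 2 = 602 (labels ;00/;01 skipped at this minute). Total = 233766 + 7194 + 602 = 241562.

241562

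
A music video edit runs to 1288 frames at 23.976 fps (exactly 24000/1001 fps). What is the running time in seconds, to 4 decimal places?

Running time = 1288 × 1001/24000 = 161161/3000 s ≈ 53.7203 s.

53.7203 seconds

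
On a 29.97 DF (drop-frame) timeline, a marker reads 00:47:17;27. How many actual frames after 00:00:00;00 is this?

85051

As if non-drop at 30 labels/s: (0 × 3600 + 47 × 60 + 17) × 30 + 27 = 85137.
Minute boundaries passed: 47; those not divisible by 10: 47 − 4 = 43; dropped labels = 2 × 43 = 86.
Actual frame index = 85137 − 86 = 85051.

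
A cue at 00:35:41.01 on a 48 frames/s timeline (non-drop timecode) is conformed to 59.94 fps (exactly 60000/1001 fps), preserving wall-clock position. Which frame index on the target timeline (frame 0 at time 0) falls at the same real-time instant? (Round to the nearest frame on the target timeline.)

frame 128333

Source frame index: (0×3600 + 35×60 + 41) × 48 + 1 = 102769.
Real time: 102769 / (48) = 102769/48 s.
Target frame: (102769/48) × (60000/1001) = 128461250/1001 ≈ 128332.917 → 128333.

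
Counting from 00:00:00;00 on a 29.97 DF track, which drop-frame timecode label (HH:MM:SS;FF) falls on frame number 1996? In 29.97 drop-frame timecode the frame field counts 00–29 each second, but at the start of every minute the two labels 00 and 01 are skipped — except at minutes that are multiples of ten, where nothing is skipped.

00:01:06;18

Ten DF minutes hold 17982 frames, so frame 1996 lies in block 0 (frames 0–17981) with 1996 frames into that block.
The block's first minute is 1800 frames and the rest 1798 each; 1996 frames reaches minute 1, so 0 × 18 + 1 × 2 = 2 labels have been skipped so far.
Adding those back, label number 1996 + 2 = 1998 at 30 labels/s is 66 s + 18 f = 0 h 1 min 6 s frame 18, i.e. 00:01:06;18.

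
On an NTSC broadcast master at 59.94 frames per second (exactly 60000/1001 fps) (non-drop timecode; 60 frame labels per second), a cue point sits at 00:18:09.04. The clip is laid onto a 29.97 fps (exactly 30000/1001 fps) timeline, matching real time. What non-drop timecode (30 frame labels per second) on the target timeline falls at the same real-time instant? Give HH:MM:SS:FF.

00:18:09:02

Source frame index: (0×3600 + 18×60 + 9) × 60 + 4 = 65344.
Real time: 65344 / (60000/1001) = 2044042/1875 s.
Target frame: (2044042/1875) × (30000/1001) = 32672.
At 30 labels/s: frame 32672 → 00:18:09:02.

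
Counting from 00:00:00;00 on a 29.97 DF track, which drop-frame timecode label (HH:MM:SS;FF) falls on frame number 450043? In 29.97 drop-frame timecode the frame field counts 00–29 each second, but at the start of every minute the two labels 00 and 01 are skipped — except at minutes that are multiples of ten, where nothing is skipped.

04:10:16;13

Ten DF minutes hold 17982 frames, so frame 450043 lies in block 25 (frames 449550–467531) with 493 frames into that block.
The block's first minute is 1800 frames and the rest 1798 each; 493 frames reaches minute 0, so 25 × 18 + 0 × 2 = 450 labels have been skipped so far.
Adding those back, label number 450043 + 450 = 450493 at 30 labels/s is 15016 s + 13 f = 4 h 10 min 16 s frame 13, i.e. 04:10:16;13.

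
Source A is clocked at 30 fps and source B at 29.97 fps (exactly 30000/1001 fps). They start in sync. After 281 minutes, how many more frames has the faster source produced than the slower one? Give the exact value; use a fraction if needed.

281 min = 16860 s.
A emits 30 × 16860 = 505800 frames; B emits 30000/1001 × 16860 = 505800000/1001.
Difference = 505800/1001 frames (≈ 505.2947); B is behind A.

505800/1001 frames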